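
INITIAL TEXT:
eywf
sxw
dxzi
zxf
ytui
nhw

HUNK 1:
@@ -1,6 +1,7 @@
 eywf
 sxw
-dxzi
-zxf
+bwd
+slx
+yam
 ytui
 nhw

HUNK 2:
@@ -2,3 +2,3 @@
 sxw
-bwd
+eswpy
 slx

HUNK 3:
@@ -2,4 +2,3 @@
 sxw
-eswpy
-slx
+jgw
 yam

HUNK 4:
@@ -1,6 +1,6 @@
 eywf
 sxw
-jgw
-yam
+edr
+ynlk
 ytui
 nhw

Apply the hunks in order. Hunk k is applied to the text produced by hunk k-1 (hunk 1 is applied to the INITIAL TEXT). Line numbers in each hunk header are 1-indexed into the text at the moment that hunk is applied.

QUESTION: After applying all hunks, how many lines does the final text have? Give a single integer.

Hunk 1: at line 1 remove [dxzi,zxf] add [bwd,slx,yam] -> 7 lines: eywf sxw bwd slx yam ytui nhw
Hunk 2: at line 2 remove [bwd] add [eswpy] -> 7 lines: eywf sxw eswpy slx yam ytui nhw
Hunk 3: at line 2 remove [eswpy,slx] add [jgw] -> 6 lines: eywf sxw jgw yam ytui nhw
Hunk 4: at line 1 remove [jgw,yam] add [edr,ynlk] -> 6 lines: eywf sxw edr ynlk ytui nhw
Final line count: 6

Answer: 6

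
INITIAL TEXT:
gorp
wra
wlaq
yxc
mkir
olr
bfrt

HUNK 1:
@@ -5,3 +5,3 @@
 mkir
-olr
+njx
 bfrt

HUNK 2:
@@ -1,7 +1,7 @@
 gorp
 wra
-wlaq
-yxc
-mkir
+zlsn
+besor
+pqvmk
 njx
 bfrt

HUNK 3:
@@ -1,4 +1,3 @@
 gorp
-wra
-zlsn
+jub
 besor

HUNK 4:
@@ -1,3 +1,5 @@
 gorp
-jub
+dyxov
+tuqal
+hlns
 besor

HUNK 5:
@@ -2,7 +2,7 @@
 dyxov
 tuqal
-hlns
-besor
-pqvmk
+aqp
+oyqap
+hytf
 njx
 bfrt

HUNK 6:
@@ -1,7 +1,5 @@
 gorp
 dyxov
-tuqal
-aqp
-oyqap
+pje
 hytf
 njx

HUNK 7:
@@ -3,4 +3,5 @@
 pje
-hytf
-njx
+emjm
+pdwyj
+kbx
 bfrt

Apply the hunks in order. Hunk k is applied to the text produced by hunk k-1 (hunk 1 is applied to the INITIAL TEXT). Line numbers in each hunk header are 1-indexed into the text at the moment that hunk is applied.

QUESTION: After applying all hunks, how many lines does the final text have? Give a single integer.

Answer: 7

Derivation:
Hunk 1: at line 5 remove [olr] add [njx] -> 7 lines: gorp wra wlaq yxc mkir njx bfrt
Hunk 2: at line 1 remove [wlaq,yxc,mkir] add [zlsn,besor,pqvmk] -> 7 lines: gorp wra zlsn besor pqvmk njx bfrt
Hunk 3: at line 1 remove [wra,zlsn] add [jub] -> 6 lines: gorp jub besor pqvmk njx bfrt
Hunk 4: at line 1 remove [jub] add [dyxov,tuqal,hlns] -> 8 lines: gorp dyxov tuqal hlns besor pqvmk njx bfrt
Hunk 5: at line 2 remove [hlns,besor,pqvmk] add [aqp,oyqap,hytf] -> 8 lines: gorp dyxov tuqal aqp oyqap hytf njx bfrt
Hunk 6: at line 1 remove [tuqal,aqp,oyqap] add [pje] -> 6 lines: gorp dyxov pje hytf njx bfrt
Hunk 7: at line 3 remove [hytf,njx] add [emjm,pdwyj,kbx] -> 7 lines: gorp dyxov pje emjm pdwyj kbx bfrt
Final line count: 7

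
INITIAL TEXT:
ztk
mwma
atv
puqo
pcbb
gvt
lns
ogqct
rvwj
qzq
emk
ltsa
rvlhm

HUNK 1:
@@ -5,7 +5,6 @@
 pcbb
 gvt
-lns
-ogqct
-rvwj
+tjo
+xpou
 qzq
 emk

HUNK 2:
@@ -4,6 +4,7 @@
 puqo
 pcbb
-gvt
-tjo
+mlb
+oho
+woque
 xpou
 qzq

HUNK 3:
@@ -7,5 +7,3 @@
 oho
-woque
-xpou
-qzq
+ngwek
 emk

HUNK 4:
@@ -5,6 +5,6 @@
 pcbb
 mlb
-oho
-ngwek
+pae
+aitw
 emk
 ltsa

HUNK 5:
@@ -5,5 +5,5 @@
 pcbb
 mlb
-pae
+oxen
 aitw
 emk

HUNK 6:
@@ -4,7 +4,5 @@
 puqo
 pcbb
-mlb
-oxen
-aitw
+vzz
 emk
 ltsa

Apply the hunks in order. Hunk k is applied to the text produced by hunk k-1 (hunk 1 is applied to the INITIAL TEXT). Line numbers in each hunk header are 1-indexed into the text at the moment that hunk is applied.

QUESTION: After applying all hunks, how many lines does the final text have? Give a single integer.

Hunk 1: at line 5 remove [lns,ogqct,rvwj] add [tjo,xpou] -> 12 lines: ztk mwma atv puqo pcbb gvt tjo xpou qzq emk ltsa rvlhm
Hunk 2: at line 4 remove [gvt,tjo] add [mlb,oho,woque] -> 13 lines: ztk mwma atv puqo pcbb mlb oho woque xpou qzq emk ltsa rvlhm
Hunk 3: at line 7 remove [woque,xpou,qzq] add [ngwek] -> 11 lines: ztk mwma atv puqo pcbb mlb oho ngwek emk ltsa rvlhm
Hunk 4: at line 5 remove [oho,ngwek] add [pae,aitw] -> 11 lines: ztk mwma atv puqo pcbb mlb pae aitw emk ltsa rvlhm
Hunk 5: at line 5 remove [pae] add [oxen] -> 11 lines: ztk mwma atv puqo pcbb mlb oxen aitw emk ltsa rvlhm
Hunk 6: at line 4 remove [mlb,oxen,aitw] add [vzz] -> 9 lines: ztk mwma atv puqo pcbb vzz emk ltsa rvlhm
Final line count: 9

Answer: 9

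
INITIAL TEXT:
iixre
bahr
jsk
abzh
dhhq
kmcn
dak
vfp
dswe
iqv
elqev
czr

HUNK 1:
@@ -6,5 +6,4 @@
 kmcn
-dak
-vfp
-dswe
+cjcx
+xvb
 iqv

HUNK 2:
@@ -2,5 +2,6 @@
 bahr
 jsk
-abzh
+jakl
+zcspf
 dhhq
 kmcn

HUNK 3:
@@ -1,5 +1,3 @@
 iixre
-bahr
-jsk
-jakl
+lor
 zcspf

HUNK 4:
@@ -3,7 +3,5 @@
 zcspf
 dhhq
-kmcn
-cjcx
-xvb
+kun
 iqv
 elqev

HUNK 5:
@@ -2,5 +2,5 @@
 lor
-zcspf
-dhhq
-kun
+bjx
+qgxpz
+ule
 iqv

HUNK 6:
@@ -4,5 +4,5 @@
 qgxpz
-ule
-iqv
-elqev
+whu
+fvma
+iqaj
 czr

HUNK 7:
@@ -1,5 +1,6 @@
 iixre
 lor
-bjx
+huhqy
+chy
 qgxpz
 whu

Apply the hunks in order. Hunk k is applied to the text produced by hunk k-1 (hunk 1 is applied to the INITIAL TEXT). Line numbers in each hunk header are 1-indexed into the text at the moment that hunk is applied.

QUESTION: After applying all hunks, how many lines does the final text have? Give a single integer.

Answer: 9

Derivation:
Hunk 1: at line 6 remove [dak,vfp,dswe] add [cjcx,xvb] -> 11 lines: iixre bahr jsk abzh dhhq kmcn cjcx xvb iqv elqev czr
Hunk 2: at line 2 remove [abzh] add [jakl,zcspf] -> 12 lines: iixre bahr jsk jakl zcspf dhhq kmcn cjcx xvb iqv elqev czr
Hunk 3: at line 1 remove [bahr,jsk,jakl] add [lor] -> 10 lines: iixre lor zcspf dhhq kmcn cjcx xvb iqv elqev czr
Hunk 4: at line 3 remove [kmcn,cjcx,xvb] add [kun] -> 8 lines: iixre lor zcspf dhhq kun iqv elqev czr
Hunk 5: at line 2 remove [zcspf,dhhq,kun] add [bjx,qgxpz,ule] -> 8 lines: iixre lor bjx qgxpz ule iqv elqev czr
Hunk 6: at line 4 remove [ule,iqv,elqev] add [whu,fvma,iqaj] -> 8 lines: iixre lor bjx qgxpz whu fvma iqaj czr
Hunk 7: at line 1 remove [bjx] add [huhqy,chy] -> 9 lines: iixre lor huhqy chy qgxpz whu fvma iqaj czr
Final line count: 9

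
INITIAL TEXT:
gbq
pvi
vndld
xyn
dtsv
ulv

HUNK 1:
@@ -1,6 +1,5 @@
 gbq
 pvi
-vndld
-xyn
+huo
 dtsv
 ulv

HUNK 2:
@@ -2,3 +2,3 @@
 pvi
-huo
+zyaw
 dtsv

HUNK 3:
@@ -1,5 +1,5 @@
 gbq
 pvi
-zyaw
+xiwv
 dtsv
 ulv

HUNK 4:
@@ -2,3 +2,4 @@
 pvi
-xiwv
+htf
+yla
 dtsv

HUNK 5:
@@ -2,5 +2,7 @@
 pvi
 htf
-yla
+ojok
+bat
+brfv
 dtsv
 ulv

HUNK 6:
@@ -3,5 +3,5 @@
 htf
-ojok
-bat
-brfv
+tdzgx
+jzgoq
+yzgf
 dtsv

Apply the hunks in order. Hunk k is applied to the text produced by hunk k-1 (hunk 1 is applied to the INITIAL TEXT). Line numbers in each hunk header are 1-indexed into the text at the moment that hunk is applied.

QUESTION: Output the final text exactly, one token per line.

Answer: gbq
pvi
htf
tdzgx
jzgoq
yzgf
dtsv
ulv

Derivation:
Hunk 1: at line 1 remove [vndld,xyn] add [huo] -> 5 lines: gbq pvi huo dtsv ulv
Hunk 2: at line 2 remove [huo] add [zyaw] -> 5 lines: gbq pvi zyaw dtsv ulv
Hunk 3: at line 1 remove [zyaw] add [xiwv] -> 5 lines: gbq pvi xiwv dtsv ulv
Hunk 4: at line 2 remove [xiwv] add [htf,yla] -> 6 lines: gbq pvi htf yla dtsv ulv
Hunk 5: at line 2 remove [yla] add [ojok,bat,brfv] -> 8 lines: gbq pvi htf ojok bat brfv dtsv ulv
Hunk 6: at line 3 remove [ojok,bat,brfv] add [tdzgx,jzgoq,yzgf] -> 8 lines: gbq pvi htf tdzgx jzgoq yzgf dtsv ulv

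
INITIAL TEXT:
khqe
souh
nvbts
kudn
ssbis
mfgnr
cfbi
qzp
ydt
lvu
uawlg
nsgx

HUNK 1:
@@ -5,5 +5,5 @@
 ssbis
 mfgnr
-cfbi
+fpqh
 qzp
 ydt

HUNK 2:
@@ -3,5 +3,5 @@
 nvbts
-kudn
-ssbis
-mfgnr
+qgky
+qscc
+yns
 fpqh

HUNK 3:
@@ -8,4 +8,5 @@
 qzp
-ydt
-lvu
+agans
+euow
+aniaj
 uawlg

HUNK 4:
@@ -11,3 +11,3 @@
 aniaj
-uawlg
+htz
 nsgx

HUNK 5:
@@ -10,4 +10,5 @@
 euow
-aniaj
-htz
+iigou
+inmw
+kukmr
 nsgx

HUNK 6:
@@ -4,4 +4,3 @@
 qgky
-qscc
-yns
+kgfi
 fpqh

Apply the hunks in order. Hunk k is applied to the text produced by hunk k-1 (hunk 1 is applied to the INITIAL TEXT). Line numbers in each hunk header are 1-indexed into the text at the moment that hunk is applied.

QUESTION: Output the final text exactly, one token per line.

Answer: khqe
souh
nvbts
qgky
kgfi
fpqh
qzp
agans
euow
iigou
inmw
kukmr
nsgx

Derivation:
Hunk 1: at line 5 remove [cfbi] add [fpqh] -> 12 lines: khqe souh nvbts kudn ssbis mfgnr fpqh qzp ydt lvu uawlg nsgx
Hunk 2: at line 3 remove [kudn,ssbis,mfgnr] add [qgky,qscc,yns] -> 12 lines: khqe souh nvbts qgky qscc yns fpqh qzp ydt lvu uawlg nsgx
Hunk 3: at line 8 remove [ydt,lvu] add [agans,euow,aniaj] -> 13 lines: khqe souh nvbts qgky qscc yns fpqh qzp agans euow aniaj uawlg nsgx
Hunk 4: at line 11 remove [uawlg] add [htz] -> 13 lines: khqe souh nvbts qgky qscc yns fpqh qzp agans euow aniaj htz nsgx
Hunk 5: at line 10 remove [aniaj,htz] add [iigou,inmw,kukmr] -> 14 lines: khqe souh nvbts qgky qscc yns fpqh qzp agans euow iigou inmw kukmr nsgx
Hunk 6: at line 4 remove [qscc,yns] add [kgfi] -> 13 lines: khqe souh nvbts qgky kgfi fpqh qzp agans euow iigou inmw kukmr nsgx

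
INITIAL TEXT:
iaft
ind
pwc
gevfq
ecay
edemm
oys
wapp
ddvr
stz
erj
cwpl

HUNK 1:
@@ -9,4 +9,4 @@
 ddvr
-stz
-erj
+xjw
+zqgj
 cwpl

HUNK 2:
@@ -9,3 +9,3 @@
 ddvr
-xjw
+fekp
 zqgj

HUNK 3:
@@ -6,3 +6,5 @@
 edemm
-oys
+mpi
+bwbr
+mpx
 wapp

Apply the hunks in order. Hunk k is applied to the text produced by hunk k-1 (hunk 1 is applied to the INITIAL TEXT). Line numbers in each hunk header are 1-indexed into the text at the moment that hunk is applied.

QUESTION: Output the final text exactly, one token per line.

Hunk 1: at line 9 remove [stz,erj] add [xjw,zqgj] -> 12 lines: iaft ind pwc gevfq ecay edemm oys wapp ddvr xjw zqgj cwpl
Hunk 2: at line 9 remove [xjw] add [fekp] -> 12 lines: iaft ind pwc gevfq ecay edemm oys wapp ddvr fekp zqgj cwpl
Hunk 3: at line 6 remove [oys] add [mpi,bwbr,mpx] -> 14 lines: iaft ind pwc gevfq ecay edemm mpi bwbr mpx wapp ddvr fekp zqgj cwpl

Answer: iaft
ind
pwc
gevfq
ecay
edemm
mpi
bwbr
mpx
wapp
ddvr
fekp
zqgj
cwpl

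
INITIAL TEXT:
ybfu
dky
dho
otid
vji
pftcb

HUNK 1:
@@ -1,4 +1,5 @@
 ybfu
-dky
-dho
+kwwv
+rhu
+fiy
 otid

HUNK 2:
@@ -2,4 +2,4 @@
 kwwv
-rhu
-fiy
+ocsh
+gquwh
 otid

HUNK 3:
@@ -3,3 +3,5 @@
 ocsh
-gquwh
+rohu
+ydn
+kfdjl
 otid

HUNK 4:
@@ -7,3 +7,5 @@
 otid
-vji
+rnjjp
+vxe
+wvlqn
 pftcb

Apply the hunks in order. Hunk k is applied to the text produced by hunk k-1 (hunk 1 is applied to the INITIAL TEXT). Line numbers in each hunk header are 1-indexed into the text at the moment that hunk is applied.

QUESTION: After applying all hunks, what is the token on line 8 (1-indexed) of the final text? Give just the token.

Answer: rnjjp

Derivation:
Hunk 1: at line 1 remove [dky,dho] add [kwwv,rhu,fiy] -> 7 lines: ybfu kwwv rhu fiy otid vji pftcb
Hunk 2: at line 2 remove [rhu,fiy] add [ocsh,gquwh] -> 7 lines: ybfu kwwv ocsh gquwh otid vji pftcb
Hunk 3: at line 3 remove [gquwh] add [rohu,ydn,kfdjl] -> 9 lines: ybfu kwwv ocsh rohu ydn kfdjl otid vji pftcb
Hunk 4: at line 7 remove [vji] add [rnjjp,vxe,wvlqn] -> 11 lines: ybfu kwwv ocsh rohu ydn kfdjl otid rnjjp vxe wvlqn pftcb
Final line 8: rnjjp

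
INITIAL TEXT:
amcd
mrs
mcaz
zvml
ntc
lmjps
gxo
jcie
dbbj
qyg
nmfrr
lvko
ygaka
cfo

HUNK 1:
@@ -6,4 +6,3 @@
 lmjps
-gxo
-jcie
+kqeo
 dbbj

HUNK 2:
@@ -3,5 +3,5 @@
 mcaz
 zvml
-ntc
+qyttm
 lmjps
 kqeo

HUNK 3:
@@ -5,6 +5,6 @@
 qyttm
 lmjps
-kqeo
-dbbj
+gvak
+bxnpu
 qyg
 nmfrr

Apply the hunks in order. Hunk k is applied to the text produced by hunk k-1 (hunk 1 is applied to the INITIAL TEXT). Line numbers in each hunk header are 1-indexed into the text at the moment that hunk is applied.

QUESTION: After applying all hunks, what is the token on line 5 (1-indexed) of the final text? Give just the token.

Answer: qyttm

Derivation:
Hunk 1: at line 6 remove [gxo,jcie] add [kqeo] -> 13 lines: amcd mrs mcaz zvml ntc lmjps kqeo dbbj qyg nmfrr lvko ygaka cfo
Hunk 2: at line 3 remove [ntc] add [qyttm] -> 13 lines: amcd mrs mcaz zvml qyttm lmjps kqeo dbbj qyg nmfrr lvko ygaka cfo
Hunk 3: at line 5 remove [kqeo,dbbj] add [gvak,bxnpu] -> 13 lines: amcd mrs mcaz zvml qyttm lmjps gvak bxnpu qyg nmfrr lvko ygaka cfo
Final line 5: qyttm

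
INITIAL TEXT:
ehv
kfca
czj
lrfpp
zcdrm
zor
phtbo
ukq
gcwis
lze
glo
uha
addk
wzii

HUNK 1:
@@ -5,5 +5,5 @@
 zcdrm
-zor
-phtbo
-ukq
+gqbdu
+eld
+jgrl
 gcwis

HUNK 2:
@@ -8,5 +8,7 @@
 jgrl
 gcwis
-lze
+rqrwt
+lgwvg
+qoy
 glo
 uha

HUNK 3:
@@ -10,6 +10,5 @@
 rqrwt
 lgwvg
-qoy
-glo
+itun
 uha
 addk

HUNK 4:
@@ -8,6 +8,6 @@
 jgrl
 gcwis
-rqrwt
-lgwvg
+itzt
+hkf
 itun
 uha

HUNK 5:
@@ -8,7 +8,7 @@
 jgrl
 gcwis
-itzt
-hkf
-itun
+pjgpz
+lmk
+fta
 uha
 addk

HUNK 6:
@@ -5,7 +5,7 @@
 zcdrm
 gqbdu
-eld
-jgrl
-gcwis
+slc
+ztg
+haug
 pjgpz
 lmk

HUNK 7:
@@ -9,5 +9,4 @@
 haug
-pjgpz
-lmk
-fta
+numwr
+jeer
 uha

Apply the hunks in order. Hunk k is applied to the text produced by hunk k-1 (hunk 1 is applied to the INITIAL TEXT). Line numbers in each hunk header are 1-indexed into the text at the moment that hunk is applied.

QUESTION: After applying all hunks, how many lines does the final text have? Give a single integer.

Answer: 14

Derivation:
Hunk 1: at line 5 remove [zor,phtbo,ukq] add [gqbdu,eld,jgrl] -> 14 lines: ehv kfca czj lrfpp zcdrm gqbdu eld jgrl gcwis lze glo uha addk wzii
Hunk 2: at line 8 remove [lze] add [rqrwt,lgwvg,qoy] -> 16 lines: ehv kfca czj lrfpp zcdrm gqbdu eld jgrl gcwis rqrwt lgwvg qoy glo uha addk wzii
Hunk 3: at line 10 remove [qoy,glo] add [itun] -> 15 lines: ehv kfca czj lrfpp zcdrm gqbdu eld jgrl gcwis rqrwt lgwvg itun uha addk wzii
Hunk 4: at line 8 remove [rqrwt,lgwvg] add [itzt,hkf] -> 15 lines: ehv kfca czj lrfpp zcdrm gqbdu eld jgrl gcwis itzt hkf itun uha addk wzii
Hunk 5: at line 8 remove [itzt,hkf,itun] add [pjgpz,lmk,fta] -> 15 lines: ehv kfca czj lrfpp zcdrm gqbdu eld jgrl gcwis pjgpz lmk fta uha addk wzii
Hunk 6: at line 5 remove [eld,jgrl,gcwis] add [slc,ztg,haug] -> 15 lines: ehv kfca czj lrfpp zcdrm gqbdu slc ztg haug pjgpz lmk fta uha addk wzii
Hunk 7: at line 9 remove [pjgpz,lmk,fta] add [numwr,jeer] -> 14 lines: ehv kfca czj lrfpp zcdrm gqbdu slc ztg haug numwr jeer uha addk wzii
Final line count: 14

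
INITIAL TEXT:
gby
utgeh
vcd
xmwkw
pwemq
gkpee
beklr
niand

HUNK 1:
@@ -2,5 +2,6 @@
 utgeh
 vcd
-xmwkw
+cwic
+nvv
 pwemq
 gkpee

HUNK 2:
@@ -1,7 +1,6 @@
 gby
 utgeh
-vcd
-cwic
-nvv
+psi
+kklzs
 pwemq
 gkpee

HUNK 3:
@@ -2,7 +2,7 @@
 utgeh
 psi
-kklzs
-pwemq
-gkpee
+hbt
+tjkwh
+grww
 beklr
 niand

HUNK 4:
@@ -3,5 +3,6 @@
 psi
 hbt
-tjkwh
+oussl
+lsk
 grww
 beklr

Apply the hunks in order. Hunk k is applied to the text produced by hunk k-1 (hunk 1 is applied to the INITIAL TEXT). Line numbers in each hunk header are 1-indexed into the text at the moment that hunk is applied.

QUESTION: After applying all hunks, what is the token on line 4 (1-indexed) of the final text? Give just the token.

Hunk 1: at line 2 remove [xmwkw] add [cwic,nvv] -> 9 lines: gby utgeh vcd cwic nvv pwemq gkpee beklr niand
Hunk 2: at line 1 remove [vcd,cwic,nvv] add [psi,kklzs] -> 8 lines: gby utgeh psi kklzs pwemq gkpee beklr niand
Hunk 3: at line 2 remove [kklzs,pwemq,gkpee] add [hbt,tjkwh,grww] -> 8 lines: gby utgeh psi hbt tjkwh grww beklr niand
Hunk 4: at line 3 remove [tjkwh] add [oussl,lsk] -> 9 lines: gby utgeh psi hbt oussl lsk grww beklr niand
Final line 4: hbt

Answer: hbt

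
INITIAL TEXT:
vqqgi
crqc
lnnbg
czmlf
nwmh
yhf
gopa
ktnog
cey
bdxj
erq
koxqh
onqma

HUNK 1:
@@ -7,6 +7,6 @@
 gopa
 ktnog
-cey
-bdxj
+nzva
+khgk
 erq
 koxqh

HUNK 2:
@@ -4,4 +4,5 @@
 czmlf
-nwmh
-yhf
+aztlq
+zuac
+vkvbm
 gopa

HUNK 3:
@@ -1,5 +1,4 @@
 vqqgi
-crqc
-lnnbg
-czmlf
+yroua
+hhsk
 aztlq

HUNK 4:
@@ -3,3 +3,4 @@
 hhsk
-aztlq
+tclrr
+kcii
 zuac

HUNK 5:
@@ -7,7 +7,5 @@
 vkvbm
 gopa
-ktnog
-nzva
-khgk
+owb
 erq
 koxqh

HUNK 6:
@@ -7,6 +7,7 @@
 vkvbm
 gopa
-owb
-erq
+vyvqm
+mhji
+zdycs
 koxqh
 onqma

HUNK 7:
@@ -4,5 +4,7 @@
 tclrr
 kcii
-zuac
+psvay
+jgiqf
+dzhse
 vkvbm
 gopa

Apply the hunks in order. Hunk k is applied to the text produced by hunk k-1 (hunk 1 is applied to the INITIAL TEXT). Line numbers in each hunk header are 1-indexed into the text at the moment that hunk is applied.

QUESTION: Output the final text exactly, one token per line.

Hunk 1: at line 7 remove [cey,bdxj] add [nzva,khgk] -> 13 lines: vqqgi crqc lnnbg czmlf nwmh yhf gopa ktnog nzva khgk erq koxqh onqma
Hunk 2: at line 4 remove [nwmh,yhf] add [aztlq,zuac,vkvbm] -> 14 lines: vqqgi crqc lnnbg czmlf aztlq zuac vkvbm gopa ktnog nzva khgk erq koxqh onqma
Hunk 3: at line 1 remove [crqc,lnnbg,czmlf] add [yroua,hhsk] -> 13 lines: vqqgi yroua hhsk aztlq zuac vkvbm gopa ktnog nzva khgk erq koxqh onqma
Hunk 4: at line 3 remove [aztlq] add [tclrr,kcii] -> 14 lines: vqqgi yroua hhsk tclrr kcii zuac vkvbm gopa ktnog nzva khgk erq koxqh onqma
Hunk 5: at line 7 remove [ktnog,nzva,khgk] add [owb] -> 12 lines: vqqgi yroua hhsk tclrr kcii zuac vkvbm gopa owb erq koxqh onqma
Hunk 6: at line 7 remove [owb,erq] add [vyvqm,mhji,zdycs] -> 13 lines: vqqgi yroua hhsk tclrr kcii zuac vkvbm gopa vyvqm mhji zdycs koxqh onqma
Hunk 7: at line 4 remove [zuac] add [psvay,jgiqf,dzhse] -> 15 lines: vqqgi yroua hhsk tclrr kcii psvay jgiqf dzhse vkvbm gopa vyvqm mhji zdycs koxqh onqma

Answer: vqqgi
yroua
hhsk
tclrr
kcii
psvay
jgiqf
dzhse
vkvbm
gopa
vyvqm
mhji
zdycs
koxqh
onqma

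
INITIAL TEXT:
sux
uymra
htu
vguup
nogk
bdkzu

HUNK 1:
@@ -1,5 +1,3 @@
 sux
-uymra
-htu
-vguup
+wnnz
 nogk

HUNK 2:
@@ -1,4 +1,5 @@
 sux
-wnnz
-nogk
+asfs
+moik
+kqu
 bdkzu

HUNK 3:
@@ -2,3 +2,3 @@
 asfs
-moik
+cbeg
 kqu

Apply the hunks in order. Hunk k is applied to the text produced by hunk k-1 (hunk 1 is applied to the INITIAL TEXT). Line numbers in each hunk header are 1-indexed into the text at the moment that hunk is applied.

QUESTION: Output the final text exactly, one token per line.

Hunk 1: at line 1 remove [uymra,htu,vguup] add [wnnz] -> 4 lines: sux wnnz nogk bdkzu
Hunk 2: at line 1 remove [wnnz,nogk] add [asfs,moik,kqu] -> 5 lines: sux asfs moik kqu bdkzu
Hunk 3: at line 2 remove [moik] add [cbeg] -> 5 lines: sux asfs cbeg kqu bdkzu

Answer: sux
asfs
cbeg
kqu
bdkzu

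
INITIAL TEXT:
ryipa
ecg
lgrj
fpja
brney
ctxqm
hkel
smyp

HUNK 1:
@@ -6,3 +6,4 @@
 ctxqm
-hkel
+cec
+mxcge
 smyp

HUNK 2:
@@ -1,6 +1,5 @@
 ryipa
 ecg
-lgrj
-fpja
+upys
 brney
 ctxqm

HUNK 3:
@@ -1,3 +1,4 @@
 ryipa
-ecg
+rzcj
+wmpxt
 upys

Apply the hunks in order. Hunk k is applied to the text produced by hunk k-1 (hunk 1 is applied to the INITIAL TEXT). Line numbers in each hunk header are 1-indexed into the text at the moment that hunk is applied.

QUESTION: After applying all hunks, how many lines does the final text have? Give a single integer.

Answer: 9

Derivation:
Hunk 1: at line 6 remove [hkel] add [cec,mxcge] -> 9 lines: ryipa ecg lgrj fpja brney ctxqm cec mxcge smyp
Hunk 2: at line 1 remove [lgrj,fpja] add [upys] -> 8 lines: ryipa ecg upys brney ctxqm cec mxcge smyp
Hunk 3: at line 1 remove [ecg] add [rzcj,wmpxt] -> 9 lines: ryipa rzcj wmpxt upys brney ctxqm cec mxcge smyp
Final line count: 9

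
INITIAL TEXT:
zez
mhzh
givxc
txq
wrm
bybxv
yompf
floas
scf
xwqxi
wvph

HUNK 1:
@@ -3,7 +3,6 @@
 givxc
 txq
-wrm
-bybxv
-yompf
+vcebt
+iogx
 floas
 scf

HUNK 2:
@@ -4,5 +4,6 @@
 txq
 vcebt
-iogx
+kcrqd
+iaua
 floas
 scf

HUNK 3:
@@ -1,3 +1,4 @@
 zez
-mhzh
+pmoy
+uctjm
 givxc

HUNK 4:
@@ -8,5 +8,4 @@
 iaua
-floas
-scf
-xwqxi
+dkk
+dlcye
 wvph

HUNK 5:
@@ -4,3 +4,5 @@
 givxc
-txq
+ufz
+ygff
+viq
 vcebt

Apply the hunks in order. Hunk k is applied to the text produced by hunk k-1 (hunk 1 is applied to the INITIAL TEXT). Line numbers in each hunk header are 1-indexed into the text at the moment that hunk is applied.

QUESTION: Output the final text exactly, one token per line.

Answer: zez
pmoy
uctjm
givxc
ufz
ygff
viq
vcebt
kcrqd
iaua
dkk
dlcye
wvph

Derivation:
Hunk 1: at line 3 remove [wrm,bybxv,yompf] add [vcebt,iogx] -> 10 lines: zez mhzh givxc txq vcebt iogx floas scf xwqxi wvph
Hunk 2: at line 4 remove [iogx] add [kcrqd,iaua] -> 11 lines: zez mhzh givxc txq vcebt kcrqd iaua floas scf xwqxi wvph
Hunk 3: at line 1 remove [mhzh] add [pmoy,uctjm] -> 12 lines: zez pmoy uctjm givxc txq vcebt kcrqd iaua floas scf xwqxi wvph
Hunk 4: at line 8 remove [floas,scf,xwqxi] add [dkk,dlcye] -> 11 lines: zez pmoy uctjm givxc txq vcebt kcrqd iaua dkk dlcye wvph
Hunk 5: at line 4 remove [txq] add [ufz,ygff,viq] -> 13 lines: zez pmoy uctjm givxc ufz ygff viq vcebt kcrqd iaua dkk dlcye wvph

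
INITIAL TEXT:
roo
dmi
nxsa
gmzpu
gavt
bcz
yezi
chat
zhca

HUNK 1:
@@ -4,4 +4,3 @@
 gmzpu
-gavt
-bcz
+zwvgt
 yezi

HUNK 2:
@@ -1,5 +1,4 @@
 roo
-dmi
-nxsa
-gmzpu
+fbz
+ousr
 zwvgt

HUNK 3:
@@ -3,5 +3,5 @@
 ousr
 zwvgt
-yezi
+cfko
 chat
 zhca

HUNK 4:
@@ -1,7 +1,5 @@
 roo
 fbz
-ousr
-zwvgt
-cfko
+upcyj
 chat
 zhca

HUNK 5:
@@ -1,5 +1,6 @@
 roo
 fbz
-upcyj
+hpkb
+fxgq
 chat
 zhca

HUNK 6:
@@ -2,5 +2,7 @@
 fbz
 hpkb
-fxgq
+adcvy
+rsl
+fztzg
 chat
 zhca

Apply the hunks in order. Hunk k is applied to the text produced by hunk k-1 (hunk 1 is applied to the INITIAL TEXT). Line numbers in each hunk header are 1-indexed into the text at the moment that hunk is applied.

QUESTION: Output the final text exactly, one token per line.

Answer: roo
fbz
hpkb
adcvy
rsl
fztzg
chat
zhca

Derivation:
Hunk 1: at line 4 remove [gavt,bcz] add [zwvgt] -> 8 lines: roo dmi nxsa gmzpu zwvgt yezi chat zhca
Hunk 2: at line 1 remove [dmi,nxsa,gmzpu] add [fbz,ousr] -> 7 lines: roo fbz ousr zwvgt yezi chat zhca
Hunk 3: at line 3 remove [yezi] add [cfko] -> 7 lines: roo fbz ousr zwvgt cfko chat zhca
Hunk 4: at line 1 remove [ousr,zwvgt,cfko] add [upcyj] -> 5 lines: roo fbz upcyj chat zhca
Hunk 5: at line 1 remove [upcyj] add [hpkb,fxgq] -> 6 lines: roo fbz hpkb fxgq chat zhca
Hunk 6: at line 2 remove [fxgq] add [adcvy,rsl,fztzg] -> 8 lines: roo fbz hpkb adcvy rsl fztzg chat zhca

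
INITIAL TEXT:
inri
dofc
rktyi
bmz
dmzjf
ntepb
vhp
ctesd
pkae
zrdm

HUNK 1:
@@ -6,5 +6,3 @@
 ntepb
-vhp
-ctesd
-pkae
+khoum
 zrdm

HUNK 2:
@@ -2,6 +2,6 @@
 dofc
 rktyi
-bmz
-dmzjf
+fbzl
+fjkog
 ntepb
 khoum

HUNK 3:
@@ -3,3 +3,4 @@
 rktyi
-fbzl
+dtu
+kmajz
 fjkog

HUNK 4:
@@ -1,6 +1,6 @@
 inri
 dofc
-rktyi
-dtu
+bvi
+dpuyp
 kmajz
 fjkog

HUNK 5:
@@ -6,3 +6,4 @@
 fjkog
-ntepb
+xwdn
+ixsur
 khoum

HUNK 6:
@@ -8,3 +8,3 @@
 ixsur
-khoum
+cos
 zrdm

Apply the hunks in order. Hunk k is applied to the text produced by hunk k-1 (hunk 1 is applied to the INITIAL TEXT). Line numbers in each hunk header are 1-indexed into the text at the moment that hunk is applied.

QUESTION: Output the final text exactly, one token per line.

Answer: inri
dofc
bvi
dpuyp
kmajz
fjkog
xwdn
ixsur
cos
zrdm

Derivation:
Hunk 1: at line 6 remove [vhp,ctesd,pkae] add [khoum] -> 8 lines: inri dofc rktyi bmz dmzjf ntepb khoum zrdm
Hunk 2: at line 2 remove [bmz,dmzjf] add [fbzl,fjkog] -> 8 lines: inri dofc rktyi fbzl fjkog ntepb khoum zrdm
Hunk 3: at line 3 remove [fbzl] add [dtu,kmajz] -> 9 lines: inri dofc rktyi dtu kmajz fjkog ntepb khoum zrdm
Hunk 4: at line 1 remove [rktyi,dtu] add [bvi,dpuyp] -> 9 lines: inri dofc bvi dpuyp kmajz fjkog ntepb khoum zrdm
Hunk 5: at line 6 remove [ntepb] add [xwdn,ixsur] -> 10 lines: inri dofc bvi dpuyp kmajz fjkog xwdn ixsur khoum zrdm
Hunk 6: at line 8 remove [khoum] add [cos] -> 10 lines: inri dofc bvi dpuyp kmajz fjkog xwdn ixsur cos zrdm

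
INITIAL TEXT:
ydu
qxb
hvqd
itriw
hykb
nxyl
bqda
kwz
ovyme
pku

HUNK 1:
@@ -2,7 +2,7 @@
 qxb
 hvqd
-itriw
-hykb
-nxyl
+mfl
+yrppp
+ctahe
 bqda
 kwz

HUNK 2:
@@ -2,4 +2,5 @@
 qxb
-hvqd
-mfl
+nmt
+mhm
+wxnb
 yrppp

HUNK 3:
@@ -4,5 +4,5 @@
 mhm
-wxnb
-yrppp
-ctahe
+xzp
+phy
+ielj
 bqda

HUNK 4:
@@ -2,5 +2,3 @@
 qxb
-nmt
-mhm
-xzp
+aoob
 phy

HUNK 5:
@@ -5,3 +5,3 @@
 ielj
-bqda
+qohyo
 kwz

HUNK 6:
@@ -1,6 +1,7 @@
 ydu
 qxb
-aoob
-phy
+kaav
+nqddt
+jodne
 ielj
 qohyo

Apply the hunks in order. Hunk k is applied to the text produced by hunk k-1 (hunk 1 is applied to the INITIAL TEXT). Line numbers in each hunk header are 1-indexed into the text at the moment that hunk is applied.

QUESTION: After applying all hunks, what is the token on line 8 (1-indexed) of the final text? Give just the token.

Hunk 1: at line 2 remove [itriw,hykb,nxyl] add [mfl,yrppp,ctahe] -> 10 lines: ydu qxb hvqd mfl yrppp ctahe bqda kwz ovyme pku
Hunk 2: at line 2 remove [hvqd,mfl] add [nmt,mhm,wxnb] -> 11 lines: ydu qxb nmt mhm wxnb yrppp ctahe bqda kwz ovyme pku
Hunk 3: at line 4 remove [wxnb,yrppp,ctahe] add [xzp,phy,ielj] -> 11 lines: ydu qxb nmt mhm xzp phy ielj bqda kwz ovyme pku
Hunk 4: at line 2 remove [nmt,mhm,xzp] add [aoob] -> 9 lines: ydu qxb aoob phy ielj bqda kwz ovyme pku
Hunk 5: at line 5 remove [bqda] add [qohyo] -> 9 lines: ydu qxb aoob phy ielj qohyo kwz ovyme pku
Hunk 6: at line 1 remove [aoob,phy] add [kaav,nqddt,jodne] -> 10 lines: ydu qxb kaav nqddt jodne ielj qohyo kwz ovyme pku
Final line 8: kwz

Answer: kwz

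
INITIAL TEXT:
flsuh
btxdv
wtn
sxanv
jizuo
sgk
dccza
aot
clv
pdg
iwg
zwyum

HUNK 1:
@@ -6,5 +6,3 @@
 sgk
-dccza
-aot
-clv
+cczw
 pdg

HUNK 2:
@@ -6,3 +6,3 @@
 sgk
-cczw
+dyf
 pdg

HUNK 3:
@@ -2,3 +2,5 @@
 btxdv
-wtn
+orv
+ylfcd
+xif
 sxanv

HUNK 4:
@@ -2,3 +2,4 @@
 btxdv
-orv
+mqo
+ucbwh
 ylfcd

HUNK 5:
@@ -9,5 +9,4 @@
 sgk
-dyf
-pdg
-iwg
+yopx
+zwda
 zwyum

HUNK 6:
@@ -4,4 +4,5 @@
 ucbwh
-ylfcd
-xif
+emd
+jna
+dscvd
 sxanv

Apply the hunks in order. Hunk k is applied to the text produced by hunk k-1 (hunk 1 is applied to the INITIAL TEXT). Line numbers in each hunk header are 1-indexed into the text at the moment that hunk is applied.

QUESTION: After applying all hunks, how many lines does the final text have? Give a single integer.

Hunk 1: at line 6 remove [dccza,aot,clv] add [cczw] -> 10 lines: flsuh btxdv wtn sxanv jizuo sgk cczw pdg iwg zwyum
Hunk 2: at line 6 remove [cczw] add [dyf] -> 10 lines: flsuh btxdv wtn sxanv jizuo sgk dyf pdg iwg zwyum
Hunk 3: at line 2 remove [wtn] add [orv,ylfcd,xif] -> 12 lines: flsuh btxdv orv ylfcd xif sxanv jizuo sgk dyf pdg iwg zwyum
Hunk 4: at line 2 remove [orv] add [mqo,ucbwh] -> 13 lines: flsuh btxdv mqo ucbwh ylfcd xif sxanv jizuo sgk dyf pdg iwg zwyum
Hunk 5: at line 9 remove [dyf,pdg,iwg] add [yopx,zwda] -> 12 lines: flsuh btxdv mqo ucbwh ylfcd xif sxanv jizuo sgk yopx zwda zwyum
Hunk 6: at line 4 remove [ylfcd,xif] add [emd,jna,dscvd] -> 13 lines: flsuh btxdv mqo ucbwh emd jna dscvd sxanv jizuo sgk yopx zwda zwyum
Final line count: 13

Answer: 13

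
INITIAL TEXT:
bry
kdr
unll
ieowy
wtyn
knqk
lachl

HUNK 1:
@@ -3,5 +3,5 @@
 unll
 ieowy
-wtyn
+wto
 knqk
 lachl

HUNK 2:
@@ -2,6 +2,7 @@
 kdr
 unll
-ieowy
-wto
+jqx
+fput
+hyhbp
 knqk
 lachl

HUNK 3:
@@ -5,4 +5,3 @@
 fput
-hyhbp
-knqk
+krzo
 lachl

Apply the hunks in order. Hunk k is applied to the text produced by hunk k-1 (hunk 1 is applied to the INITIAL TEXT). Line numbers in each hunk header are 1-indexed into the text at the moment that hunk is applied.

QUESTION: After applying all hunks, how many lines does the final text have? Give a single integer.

Hunk 1: at line 3 remove [wtyn] add [wto] -> 7 lines: bry kdr unll ieowy wto knqk lachl
Hunk 2: at line 2 remove [ieowy,wto] add [jqx,fput,hyhbp] -> 8 lines: bry kdr unll jqx fput hyhbp knqk lachl
Hunk 3: at line 5 remove [hyhbp,knqk] add [krzo] -> 7 lines: bry kdr unll jqx fput krzo lachl
Final line count: 7

Answer: 7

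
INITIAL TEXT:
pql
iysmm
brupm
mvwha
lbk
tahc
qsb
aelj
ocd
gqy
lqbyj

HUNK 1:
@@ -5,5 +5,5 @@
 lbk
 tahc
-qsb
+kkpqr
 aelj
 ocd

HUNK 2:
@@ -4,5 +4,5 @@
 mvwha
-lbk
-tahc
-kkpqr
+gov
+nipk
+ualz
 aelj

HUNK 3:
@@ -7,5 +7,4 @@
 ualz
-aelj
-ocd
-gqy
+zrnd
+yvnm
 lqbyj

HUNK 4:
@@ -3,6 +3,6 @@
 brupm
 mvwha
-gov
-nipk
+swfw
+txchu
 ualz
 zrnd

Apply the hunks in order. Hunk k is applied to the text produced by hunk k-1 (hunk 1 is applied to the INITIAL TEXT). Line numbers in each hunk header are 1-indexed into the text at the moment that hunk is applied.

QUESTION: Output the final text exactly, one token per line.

Hunk 1: at line 5 remove [qsb] add [kkpqr] -> 11 lines: pql iysmm brupm mvwha lbk tahc kkpqr aelj ocd gqy lqbyj
Hunk 2: at line 4 remove [lbk,tahc,kkpqr] add [gov,nipk,ualz] -> 11 lines: pql iysmm brupm mvwha gov nipk ualz aelj ocd gqy lqbyj
Hunk 3: at line 7 remove [aelj,ocd,gqy] add [zrnd,yvnm] -> 10 lines: pql iysmm brupm mvwha gov nipk ualz zrnd yvnm lqbyj
Hunk 4: at line 3 remove [gov,nipk] add [swfw,txchu] -> 10 lines: pql iysmm brupm mvwha swfw txchu ualz zrnd yvnm lqbyj

Answer: pql
iysmm
brupm
mvwha
swfw
txchu
ualz
zrnd
yvnm
lqbyj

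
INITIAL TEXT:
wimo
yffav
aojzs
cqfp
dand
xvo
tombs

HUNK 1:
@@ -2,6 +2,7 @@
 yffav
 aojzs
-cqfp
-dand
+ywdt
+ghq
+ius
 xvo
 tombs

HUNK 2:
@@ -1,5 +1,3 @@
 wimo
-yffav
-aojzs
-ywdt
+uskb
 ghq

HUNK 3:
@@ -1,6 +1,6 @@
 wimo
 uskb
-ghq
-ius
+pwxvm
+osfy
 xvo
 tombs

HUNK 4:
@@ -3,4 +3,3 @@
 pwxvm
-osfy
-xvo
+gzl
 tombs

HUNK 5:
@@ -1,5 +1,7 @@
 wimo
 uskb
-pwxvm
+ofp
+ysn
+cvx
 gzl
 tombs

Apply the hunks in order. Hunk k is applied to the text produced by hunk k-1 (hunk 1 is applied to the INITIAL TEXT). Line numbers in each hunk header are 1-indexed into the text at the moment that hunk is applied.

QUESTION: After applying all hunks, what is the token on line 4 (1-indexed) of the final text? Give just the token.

Hunk 1: at line 2 remove [cqfp,dand] add [ywdt,ghq,ius] -> 8 lines: wimo yffav aojzs ywdt ghq ius xvo tombs
Hunk 2: at line 1 remove [yffav,aojzs,ywdt] add [uskb] -> 6 lines: wimo uskb ghq ius xvo tombs
Hunk 3: at line 1 remove [ghq,ius] add [pwxvm,osfy] -> 6 lines: wimo uskb pwxvm osfy xvo tombs
Hunk 4: at line 3 remove [osfy,xvo] add [gzl] -> 5 lines: wimo uskb pwxvm gzl tombs
Hunk 5: at line 1 remove [pwxvm] add [ofp,ysn,cvx] -> 7 lines: wimo uskb ofp ysn cvx gzl tombs
Final line 4: ysn

Answer: ysn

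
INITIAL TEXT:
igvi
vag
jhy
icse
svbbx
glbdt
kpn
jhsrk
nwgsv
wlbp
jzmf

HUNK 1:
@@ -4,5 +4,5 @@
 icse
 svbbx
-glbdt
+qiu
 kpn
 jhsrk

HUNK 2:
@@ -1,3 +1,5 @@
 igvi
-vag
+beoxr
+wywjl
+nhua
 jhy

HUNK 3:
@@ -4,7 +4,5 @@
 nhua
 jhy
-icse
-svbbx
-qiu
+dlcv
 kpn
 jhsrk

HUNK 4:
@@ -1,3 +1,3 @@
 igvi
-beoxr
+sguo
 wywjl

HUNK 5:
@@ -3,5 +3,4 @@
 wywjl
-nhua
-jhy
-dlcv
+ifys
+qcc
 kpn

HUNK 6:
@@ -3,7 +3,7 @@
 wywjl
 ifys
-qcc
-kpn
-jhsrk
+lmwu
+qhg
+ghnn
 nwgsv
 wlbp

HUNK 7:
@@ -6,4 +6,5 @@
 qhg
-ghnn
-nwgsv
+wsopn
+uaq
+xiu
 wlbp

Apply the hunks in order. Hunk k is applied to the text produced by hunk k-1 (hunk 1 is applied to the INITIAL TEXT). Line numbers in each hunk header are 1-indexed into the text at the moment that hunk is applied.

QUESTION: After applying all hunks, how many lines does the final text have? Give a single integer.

Answer: 11

Derivation:
Hunk 1: at line 4 remove [glbdt] add [qiu] -> 11 lines: igvi vag jhy icse svbbx qiu kpn jhsrk nwgsv wlbp jzmf
Hunk 2: at line 1 remove [vag] add [beoxr,wywjl,nhua] -> 13 lines: igvi beoxr wywjl nhua jhy icse svbbx qiu kpn jhsrk nwgsv wlbp jzmf
Hunk 3: at line 4 remove [icse,svbbx,qiu] add [dlcv] -> 11 lines: igvi beoxr wywjl nhua jhy dlcv kpn jhsrk nwgsv wlbp jzmf
Hunk 4: at line 1 remove [beoxr] add [sguo] -> 11 lines: igvi sguo wywjl nhua jhy dlcv kpn jhsrk nwgsv wlbp jzmf
Hunk 5: at line 3 remove [nhua,jhy,dlcv] add [ifys,qcc] -> 10 lines: igvi sguo wywjl ifys qcc kpn jhsrk nwgsv wlbp jzmf
Hunk 6: at line 3 remove [qcc,kpn,jhsrk] add [lmwu,qhg,ghnn] -> 10 lines: igvi sguo wywjl ifys lmwu qhg ghnn nwgsv wlbp jzmf
Hunk 7: at line 6 remove [ghnn,nwgsv] add [wsopn,uaq,xiu] -> 11 lines: igvi sguo wywjl ifys lmwu qhg wsopn uaq xiu wlbp jzmf
Final line count: 11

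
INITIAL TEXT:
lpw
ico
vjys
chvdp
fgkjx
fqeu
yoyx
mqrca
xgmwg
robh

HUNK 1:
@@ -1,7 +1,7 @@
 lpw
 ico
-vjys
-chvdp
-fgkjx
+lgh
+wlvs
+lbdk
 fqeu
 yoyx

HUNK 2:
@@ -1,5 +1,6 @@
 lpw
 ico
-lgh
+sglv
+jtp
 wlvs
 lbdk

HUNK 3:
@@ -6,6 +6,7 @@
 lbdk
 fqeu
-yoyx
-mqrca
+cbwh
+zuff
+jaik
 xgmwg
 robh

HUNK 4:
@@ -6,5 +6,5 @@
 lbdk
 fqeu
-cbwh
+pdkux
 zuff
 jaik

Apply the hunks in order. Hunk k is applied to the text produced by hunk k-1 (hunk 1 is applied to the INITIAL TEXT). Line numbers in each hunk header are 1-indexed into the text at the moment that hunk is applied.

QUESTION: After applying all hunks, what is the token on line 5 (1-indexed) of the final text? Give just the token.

Hunk 1: at line 1 remove [vjys,chvdp,fgkjx] add [lgh,wlvs,lbdk] -> 10 lines: lpw ico lgh wlvs lbdk fqeu yoyx mqrca xgmwg robh
Hunk 2: at line 1 remove [lgh] add [sglv,jtp] -> 11 lines: lpw ico sglv jtp wlvs lbdk fqeu yoyx mqrca xgmwg robh
Hunk 3: at line 6 remove [yoyx,mqrca] add [cbwh,zuff,jaik] -> 12 lines: lpw ico sglv jtp wlvs lbdk fqeu cbwh zuff jaik xgmwg robh
Hunk 4: at line 6 remove [cbwh] add [pdkux] -> 12 lines: lpw ico sglv jtp wlvs lbdk fqeu pdkux zuff jaik xgmwg robh
Final line 5: wlvs

Answer: wlvs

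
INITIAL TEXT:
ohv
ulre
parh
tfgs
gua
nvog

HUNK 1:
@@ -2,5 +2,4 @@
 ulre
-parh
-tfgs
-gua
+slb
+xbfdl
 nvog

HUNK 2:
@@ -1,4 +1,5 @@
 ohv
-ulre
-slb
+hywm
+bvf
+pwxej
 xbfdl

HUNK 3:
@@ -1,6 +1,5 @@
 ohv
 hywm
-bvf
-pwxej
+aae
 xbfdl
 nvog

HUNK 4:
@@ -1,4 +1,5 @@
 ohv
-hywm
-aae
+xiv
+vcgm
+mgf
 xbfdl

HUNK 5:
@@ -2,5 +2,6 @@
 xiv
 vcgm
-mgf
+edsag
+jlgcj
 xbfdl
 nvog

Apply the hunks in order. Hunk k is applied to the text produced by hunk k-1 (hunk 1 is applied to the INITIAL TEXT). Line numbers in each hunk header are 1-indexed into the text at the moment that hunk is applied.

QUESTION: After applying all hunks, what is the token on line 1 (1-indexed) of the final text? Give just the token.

Answer: ohv

Derivation:
Hunk 1: at line 2 remove [parh,tfgs,gua] add [slb,xbfdl] -> 5 lines: ohv ulre slb xbfdl nvog
Hunk 2: at line 1 remove [ulre,slb] add [hywm,bvf,pwxej] -> 6 lines: ohv hywm bvf pwxej xbfdl nvog
Hunk 3: at line 1 remove [bvf,pwxej] add [aae] -> 5 lines: ohv hywm aae xbfdl nvog
Hunk 4: at line 1 remove [hywm,aae] add [xiv,vcgm,mgf] -> 6 lines: ohv xiv vcgm mgf xbfdl nvog
Hunk 5: at line 2 remove [mgf] add [edsag,jlgcj] -> 7 lines: ohv xiv vcgm edsag jlgcj xbfdl nvog
Final line 1: ohv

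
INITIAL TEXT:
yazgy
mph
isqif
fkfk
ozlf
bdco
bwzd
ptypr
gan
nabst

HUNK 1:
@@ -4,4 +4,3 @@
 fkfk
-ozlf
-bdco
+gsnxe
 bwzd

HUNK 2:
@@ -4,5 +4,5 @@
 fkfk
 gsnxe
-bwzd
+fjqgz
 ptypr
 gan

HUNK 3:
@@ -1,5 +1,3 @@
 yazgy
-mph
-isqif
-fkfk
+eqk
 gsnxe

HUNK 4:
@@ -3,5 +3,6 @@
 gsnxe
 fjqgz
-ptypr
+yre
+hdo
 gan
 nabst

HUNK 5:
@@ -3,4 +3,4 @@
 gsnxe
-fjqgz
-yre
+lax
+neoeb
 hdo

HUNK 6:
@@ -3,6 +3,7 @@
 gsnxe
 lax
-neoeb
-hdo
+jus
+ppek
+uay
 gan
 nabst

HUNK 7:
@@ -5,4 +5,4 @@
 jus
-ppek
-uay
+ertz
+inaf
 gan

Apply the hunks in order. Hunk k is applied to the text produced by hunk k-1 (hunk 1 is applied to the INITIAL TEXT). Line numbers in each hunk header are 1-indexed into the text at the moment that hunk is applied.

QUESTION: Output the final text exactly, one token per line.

Hunk 1: at line 4 remove [ozlf,bdco] add [gsnxe] -> 9 lines: yazgy mph isqif fkfk gsnxe bwzd ptypr gan nabst
Hunk 2: at line 4 remove [bwzd] add [fjqgz] -> 9 lines: yazgy mph isqif fkfk gsnxe fjqgz ptypr gan nabst
Hunk 3: at line 1 remove [mph,isqif,fkfk] add [eqk] -> 7 lines: yazgy eqk gsnxe fjqgz ptypr gan nabst
Hunk 4: at line 3 remove [ptypr] add [yre,hdo] -> 8 lines: yazgy eqk gsnxe fjqgz yre hdo gan nabst
Hunk 5: at line 3 remove [fjqgz,yre] add [lax,neoeb] -> 8 lines: yazgy eqk gsnxe lax neoeb hdo gan nabst
Hunk 6: at line 3 remove [neoeb,hdo] add [jus,ppek,uay] -> 9 lines: yazgy eqk gsnxe lax jus ppek uay gan nabst
Hunk 7: at line 5 remove [ppek,uay] add [ertz,inaf] -> 9 lines: yazgy eqk gsnxe lax jus ertz inaf gan nabst

Answer: yazgy
eqk
gsnxe
lax
jus
ertz
inaf
gan
nabst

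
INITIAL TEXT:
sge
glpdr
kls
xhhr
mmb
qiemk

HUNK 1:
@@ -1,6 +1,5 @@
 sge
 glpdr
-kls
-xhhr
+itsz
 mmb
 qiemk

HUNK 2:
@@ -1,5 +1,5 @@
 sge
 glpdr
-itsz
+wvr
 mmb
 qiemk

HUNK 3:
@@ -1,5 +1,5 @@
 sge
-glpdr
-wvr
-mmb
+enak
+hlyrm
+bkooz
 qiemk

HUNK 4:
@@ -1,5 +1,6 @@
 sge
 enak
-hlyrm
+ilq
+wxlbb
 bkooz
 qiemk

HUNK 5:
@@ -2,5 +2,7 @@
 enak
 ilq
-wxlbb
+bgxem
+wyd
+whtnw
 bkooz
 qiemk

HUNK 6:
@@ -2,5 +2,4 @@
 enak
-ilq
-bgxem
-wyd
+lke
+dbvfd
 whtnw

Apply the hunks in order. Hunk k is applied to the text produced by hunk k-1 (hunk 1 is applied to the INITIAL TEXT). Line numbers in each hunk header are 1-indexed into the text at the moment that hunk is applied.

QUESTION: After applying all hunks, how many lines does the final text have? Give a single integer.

Hunk 1: at line 1 remove [kls,xhhr] add [itsz] -> 5 lines: sge glpdr itsz mmb qiemk
Hunk 2: at line 1 remove [itsz] add [wvr] -> 5 lines: sge glpdr wvr mmb qiemk
Hunk 3: at line 1 remove [glpdr,wvr,mmb] add [enak,hlyrm,bkooz] -> 5 lines: sge enak hlyrm bkooz qiemk
Hunk 4: at line 1 remove [hlyrm] add [ilq,wxlbb] -> 6 lines: sge enak ilq wxlbb bkooz qiemk
Hunk 5: at line 2 remove [wxlbb] add [bgxem,wyd,whtnw] -> 8 lines: sge enak ilq bgxem wyd whtnw bkooz qiemk
Hunk 6: at line 2 remove [ilq,bgxem,wyd] add [lke,dbvfd] -> 7 lines: sge enak lke dbvfd whtnw bkooz qiemk
Final line count: 7

Answer: 7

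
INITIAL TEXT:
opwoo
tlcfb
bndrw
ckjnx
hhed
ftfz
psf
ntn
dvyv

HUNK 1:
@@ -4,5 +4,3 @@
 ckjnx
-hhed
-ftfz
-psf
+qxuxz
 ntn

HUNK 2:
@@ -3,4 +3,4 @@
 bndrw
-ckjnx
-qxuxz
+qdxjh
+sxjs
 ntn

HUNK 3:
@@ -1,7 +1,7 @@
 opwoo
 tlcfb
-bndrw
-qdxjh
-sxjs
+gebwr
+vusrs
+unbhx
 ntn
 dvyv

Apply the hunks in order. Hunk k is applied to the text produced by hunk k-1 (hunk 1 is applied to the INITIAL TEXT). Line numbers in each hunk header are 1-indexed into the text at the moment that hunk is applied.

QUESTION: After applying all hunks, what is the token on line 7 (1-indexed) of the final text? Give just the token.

Answer: dvyv

Derivation:
Hunk 1: at line 4 remove [hhed,ftfz,psf] add [qxuxz] -> 7 lines: opwoo tlcfb bndrw ckjnx qxuxz ntn dvyv
Hunk 2: at line 3 remove [ckjnx,qxuxz] add [qdxjh,sxjs] -> 7 lines: opwoo tlcfb bndrw qdxjh sxjs ntn dvyv
Hunk 3: at line 1 remove [bndrw,qdxjh,sxjs] add [gebwr,vusrs,unbhx] -> 7 lines: opwoo tlcfb gebwr vusrs unbhx ntn dvyv
Final line 7: dvyv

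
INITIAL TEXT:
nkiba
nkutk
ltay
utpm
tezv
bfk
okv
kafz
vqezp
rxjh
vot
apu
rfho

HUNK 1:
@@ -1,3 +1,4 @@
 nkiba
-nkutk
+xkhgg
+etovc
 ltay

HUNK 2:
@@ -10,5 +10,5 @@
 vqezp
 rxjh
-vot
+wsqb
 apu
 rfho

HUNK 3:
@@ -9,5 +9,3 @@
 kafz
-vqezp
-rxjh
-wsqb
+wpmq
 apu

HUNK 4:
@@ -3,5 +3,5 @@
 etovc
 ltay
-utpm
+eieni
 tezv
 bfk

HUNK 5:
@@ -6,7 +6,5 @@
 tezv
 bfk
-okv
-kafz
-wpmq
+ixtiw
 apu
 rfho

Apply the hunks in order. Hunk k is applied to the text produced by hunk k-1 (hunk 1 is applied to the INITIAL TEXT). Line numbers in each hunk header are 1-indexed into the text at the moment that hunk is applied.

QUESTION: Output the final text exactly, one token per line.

Answer: nkiba
xkhgg
etovc
ltay
eieni
tezv
bfk
ixtiw
apu
rfho

Derivation:
Hunk 1: at line 1 remove [nkutk] add [xkhgg,etovc] -> 14 lines: nkiba xkhgg etovc ltay utpm tezv bfk okv kafz vqezp rxjh vot apu rfho
Hunk 2: at line 10 remove [vot] add [wsqb] -> 14 lines: nkiba xkhgg etovc ltay utpm tezv bfk okv kafz vqezp rxjh wsqb apu rfho
Hunk 3: at line 9 remove [vqezp,rxjh,wsqb] add [wpmq] -> 12 lines: nkiba xkhgg etovc ltay utpm tezv bfk okv kafz wpmq apu rfho
Hunk 4: at line 3 remove [utpm] add [eieni] -> 12 lines: nkiba xkhgg etovc ltay eieni tezv bfk okv kafz wpmq apu rfho
Hunk 5: at line 6 remove [okv,kafz,wpmq] add [ixtiw] -> 10 lines: nkiba xkhgg etovc ltay eieni tezv bfk ixtiw apu rfho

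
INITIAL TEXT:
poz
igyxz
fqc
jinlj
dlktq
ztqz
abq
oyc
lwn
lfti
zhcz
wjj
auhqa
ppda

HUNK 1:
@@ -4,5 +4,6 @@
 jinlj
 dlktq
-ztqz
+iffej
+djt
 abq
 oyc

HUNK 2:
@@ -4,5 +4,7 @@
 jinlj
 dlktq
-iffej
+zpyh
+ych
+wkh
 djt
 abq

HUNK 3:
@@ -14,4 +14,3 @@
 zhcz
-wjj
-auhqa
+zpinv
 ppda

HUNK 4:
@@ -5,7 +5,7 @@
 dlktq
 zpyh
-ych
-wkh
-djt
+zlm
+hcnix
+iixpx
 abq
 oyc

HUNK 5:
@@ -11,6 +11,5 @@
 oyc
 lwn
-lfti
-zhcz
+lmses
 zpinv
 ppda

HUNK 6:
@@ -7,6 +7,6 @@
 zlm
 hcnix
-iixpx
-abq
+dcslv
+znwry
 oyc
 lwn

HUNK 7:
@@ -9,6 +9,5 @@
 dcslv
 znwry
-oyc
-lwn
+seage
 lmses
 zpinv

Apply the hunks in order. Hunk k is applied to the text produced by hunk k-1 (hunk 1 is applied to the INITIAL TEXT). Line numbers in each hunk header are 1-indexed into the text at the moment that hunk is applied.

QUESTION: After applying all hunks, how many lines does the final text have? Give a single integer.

Answer: 14

Derivation:
Hunk 1: at line 4 remove [ztqz] add [iffej,djt] -> 15 lines: poz igyxz fqc jinlj dlktq iffej djt abq oyc lwn lfti zhcz wjj auhqa ppda
Hunk 2: at line 4 remove [iffej] add [zpyh,ych,wkh] -> 17 lines: poz igyxz fqc jinlj dlktq zpyh ych wkh djt abq oyc lwn lfti zhcz wjj auhqa ppda
Hunk 3: at line 14 remove [wjj,auhqa] add [zpinv] -> 16 lines: poz igyxz fqc jinlj dlktq zpyh ych wkh djt abq oyc lwn lfti zhcz zpinv ppda
Hunk 4: at line 5 remove [ych,wkh,djt] add [zlm,hcnix,iixpx] -> 16 lines: poz igyxz fqc jinlj dlktq zpyh zlm hcnix iixpx abq oyc lwn lfti zhcz zpinv ppda
Hunk 5: at line 11 remove [lfti,zhcz] add [lmses] -> 15 lines: poz igyxz fqc jinlj dlktq zpyh zlm hcnix iixpx abq oyc lwn lmses zpinv ppda
Hunk 6: at line 7 remove [iixpx,abq] add [dcslv,znwry] -> 15 lines: poz igyxz fqc jinlj dlktq zpyh zlm hcnix dcslv znwry oyc lwn lmses zpinv ppda
Hunk 7: at line 9 remove [oyc,lwn] add [seage] -> 14 lines: poz igyxz fqc jinlj dlktq zpyh zlm hcnix dcslv znwry seage lmses zpinv ppda
Final line count: 14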